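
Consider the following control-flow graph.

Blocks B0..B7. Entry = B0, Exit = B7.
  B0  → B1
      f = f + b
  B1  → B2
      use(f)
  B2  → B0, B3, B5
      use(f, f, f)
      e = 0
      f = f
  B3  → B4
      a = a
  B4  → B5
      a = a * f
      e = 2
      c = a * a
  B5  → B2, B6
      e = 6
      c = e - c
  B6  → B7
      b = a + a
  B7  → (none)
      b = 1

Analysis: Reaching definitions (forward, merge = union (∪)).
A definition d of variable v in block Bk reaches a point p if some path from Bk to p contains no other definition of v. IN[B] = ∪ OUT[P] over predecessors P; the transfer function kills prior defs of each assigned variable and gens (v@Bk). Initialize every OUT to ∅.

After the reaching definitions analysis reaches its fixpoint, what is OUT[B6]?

Answer: {a@B4, b@B6, c@B5, e@B5, f@B2}

Working:
Per-block solution:
  B0:  IN={a@B4, c@B5, e@B2, f@B2}  OUT={a@B4, c@B5, e@B2, f@B0}
  B1:  IN={a@B4, c@B5, e@B2, f@B0}  OUT={a@B4, c@B5, e@B2, f@B0}
  B2:  IN={a@B4, c@B5, e@B2, e@B5, f@B0, f@B2}  OUT={a@B4, c@B5, e@B2, f@B2}
  B3:  IN={a@B4, c@B5, e@B2, f@B2}  OUT={a@B3, c@B5, e@B2, f@B2}
  B4:  IN={a@B3, c@B5, e@B2, f@B2}  OUT={a@B4, c@B4, e@B4, f@B2}
  B5:  IN={a@B4, c@B4, c@B5, e@B2, e@B4, f@B2}  OUT={a@B4, c@B5, e@B5, f@B2}
  B6:  IN={a@B4, c@B5, e@B5, f@B2}  OUT={a@B4, b@B6, c@B5, e@B5, f@B2}
  B7:  IN={a@B4, b@B6, c@B5, e@B5, f@B2}  OUT={a@B4, b@B7, c@B5, e@B5, f@B2}

Merge at B6: IN[B6] = OUT[B5] = {a@B4, c@B5, e@B5, f@B2}
Applying B6's transfer function to that IN value gives OUT[B6] (row B6 above).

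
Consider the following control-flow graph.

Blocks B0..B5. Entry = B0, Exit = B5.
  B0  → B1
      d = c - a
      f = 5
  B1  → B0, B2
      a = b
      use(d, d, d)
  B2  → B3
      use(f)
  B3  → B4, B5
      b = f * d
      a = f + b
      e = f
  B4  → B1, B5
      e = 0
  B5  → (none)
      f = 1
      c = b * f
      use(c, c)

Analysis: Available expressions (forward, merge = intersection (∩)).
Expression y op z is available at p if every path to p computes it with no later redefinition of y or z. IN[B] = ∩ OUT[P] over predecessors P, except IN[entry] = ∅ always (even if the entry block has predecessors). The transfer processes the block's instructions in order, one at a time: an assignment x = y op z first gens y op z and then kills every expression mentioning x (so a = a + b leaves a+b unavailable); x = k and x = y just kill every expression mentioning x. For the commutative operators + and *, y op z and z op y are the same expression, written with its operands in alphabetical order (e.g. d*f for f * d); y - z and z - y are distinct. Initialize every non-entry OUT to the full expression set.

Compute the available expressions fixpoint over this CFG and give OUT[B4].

Per-block solution:
  B0:   IN={}   OUT={c-a}
  B1:   IN={}   OUT={}
  B2:   IN={}   OUT={}
  B3:   IN={}   OUT={b+f, d*f}
  B4:   IN={b+f, d*f}   OUT={b+f, d*f}
  B5:   IN={b+f, d*f}   OUT={b*f}

Merge at B4: IN[B4] = OUT[B3] = {b+f, d*f}
Applying B4's transfer function to that IN value gives OUT[B4] (row B4 above).

Answer: {b+f, d*f}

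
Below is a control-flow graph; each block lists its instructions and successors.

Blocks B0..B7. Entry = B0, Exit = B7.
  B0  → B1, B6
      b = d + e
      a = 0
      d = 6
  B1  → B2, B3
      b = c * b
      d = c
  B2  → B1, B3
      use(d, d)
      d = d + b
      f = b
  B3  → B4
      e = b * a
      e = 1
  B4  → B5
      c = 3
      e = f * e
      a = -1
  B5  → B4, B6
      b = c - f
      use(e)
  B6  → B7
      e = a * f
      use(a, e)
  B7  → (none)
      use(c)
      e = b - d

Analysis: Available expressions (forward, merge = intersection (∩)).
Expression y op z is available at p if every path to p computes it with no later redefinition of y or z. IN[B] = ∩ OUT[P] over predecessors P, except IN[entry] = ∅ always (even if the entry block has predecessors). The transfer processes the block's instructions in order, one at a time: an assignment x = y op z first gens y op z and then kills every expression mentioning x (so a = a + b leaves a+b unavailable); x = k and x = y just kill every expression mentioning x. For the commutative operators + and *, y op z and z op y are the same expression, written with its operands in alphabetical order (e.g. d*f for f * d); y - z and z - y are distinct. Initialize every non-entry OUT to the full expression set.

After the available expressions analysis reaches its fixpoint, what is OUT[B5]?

Fixpoint table:
  B0:   IN={}   OUT={}
  B1:   IN={}   OUT={}
  B2:   IN={}   OUT={}
  B3:   IN={}   OUT={a*b}
  B4:   IN={}   OUT={}
  B5:   IN={}   OUT={c-f}
  B6:   IN={}   OUT={a*f}
  B7:   IN={a*f}   OUT={a*f, b-d}

Merge at B5: IN[B5] = OUT[B4] = {}
Applying B5's transfer function to that IN value gives OUT[B5] (row B5 above).

Answer: {c-f}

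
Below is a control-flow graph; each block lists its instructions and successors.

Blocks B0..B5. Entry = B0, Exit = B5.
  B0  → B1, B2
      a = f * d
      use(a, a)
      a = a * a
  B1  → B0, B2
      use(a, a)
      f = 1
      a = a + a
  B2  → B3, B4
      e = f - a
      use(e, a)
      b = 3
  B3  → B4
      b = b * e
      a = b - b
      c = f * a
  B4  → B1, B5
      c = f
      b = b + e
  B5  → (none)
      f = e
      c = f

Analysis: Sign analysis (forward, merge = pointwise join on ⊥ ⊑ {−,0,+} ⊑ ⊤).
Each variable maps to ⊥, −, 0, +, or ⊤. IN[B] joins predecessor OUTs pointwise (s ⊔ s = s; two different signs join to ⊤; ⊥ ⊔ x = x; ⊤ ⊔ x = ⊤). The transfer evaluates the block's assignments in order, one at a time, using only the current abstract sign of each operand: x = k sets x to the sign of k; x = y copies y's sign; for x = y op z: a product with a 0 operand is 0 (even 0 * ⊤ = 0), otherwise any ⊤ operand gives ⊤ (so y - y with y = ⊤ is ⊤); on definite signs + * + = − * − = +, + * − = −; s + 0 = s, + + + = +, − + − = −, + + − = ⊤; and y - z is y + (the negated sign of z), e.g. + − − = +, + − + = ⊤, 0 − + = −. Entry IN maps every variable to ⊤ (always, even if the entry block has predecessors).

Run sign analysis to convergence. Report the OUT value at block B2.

Answer: {a: ⊤, b: +, c: ⊤, d: ⊤, e: ⊤, f: ⊤}

Trace:
Fixpoint table:
  B0:   IN=(all ⊤)   OUT=(all ⊤)
  B1:   IN=(all ⊤)   OUT={f:+; rest ⊤}
  B2:   IN=(all ⊤)   OUT={b:+; rest ⊤}
  B3:   IN={b:+; rest ⊤}   OUT=(all ⊤)
  B4:   IN=(all ⊤)   OUT=(all ⊤)
  B5:   IN=(all ⊤)   OUT=(all ⊤)

Merge at B2: IN[B2] = OUT[B0] ⊔ OUT[B1] = {a: ⊤, b: ⊤, c: ⊤, d: ⊤, e: ⊤, f: ⊤}
Applying B2's transfer function to that IN value gives OUT[B2] (row B2 above).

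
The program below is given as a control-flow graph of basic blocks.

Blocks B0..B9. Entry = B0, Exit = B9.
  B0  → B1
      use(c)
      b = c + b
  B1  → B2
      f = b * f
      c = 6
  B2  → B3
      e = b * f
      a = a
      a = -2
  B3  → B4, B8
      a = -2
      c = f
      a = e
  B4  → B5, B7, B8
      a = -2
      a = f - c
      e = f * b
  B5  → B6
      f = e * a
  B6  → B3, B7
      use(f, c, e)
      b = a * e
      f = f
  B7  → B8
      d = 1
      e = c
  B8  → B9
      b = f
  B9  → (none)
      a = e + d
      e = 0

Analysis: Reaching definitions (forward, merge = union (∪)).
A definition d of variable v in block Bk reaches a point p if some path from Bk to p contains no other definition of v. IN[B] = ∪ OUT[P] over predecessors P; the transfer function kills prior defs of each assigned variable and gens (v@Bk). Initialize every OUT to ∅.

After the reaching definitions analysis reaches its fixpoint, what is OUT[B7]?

Converged values:
  B0: | IN={} | OUT={b@B0}
  B1: | IN={b@B0} | OUT={b@B0, c@B1, f@B1}
  B2: | IN={b@B0, c@B1, f@B1} | OUT={a@B2, b@B0, c@B1, e@B2, f@B1}
  B3: | IN={a@B2, a@B4, b@B0, b@B6, c@B1, c@B3, e@B2, e@B4, f@B1, f@B6} | OUT={a@B3, b@B0, b@B6, c@B3, e@B2, e@B4, f@B1, f@B6}
  B4: | IN={a@B3, b@B0, b@B6, c@B3, e@B2, e@B4, f@B1, f@B6} | OUT={a@B4, b@B0, b@B6, c@B3, e@B4, f@B1, f@B6}
  B5: | IN={a@B4, b@B0, b@B6, c@B3, e@B4, f@B1, f@B6} | OUT={a@B4, b@B0, b@B6, c@B3, e@B4, f@B5}
  B6: | IN={a@B4, b@B0, b@B6, c@B3, e@B4, f@B5} | OUT={a@B4, b@B6, c@B3, e@B4, f@B6}
  B7: | IN={a@B4, b@B0, b@B6, c@B3, e@B4, f@B1, f@B6} | OUT={a@B4, b@B0, b@B6, c@B3, d@B7, e@B7, f@B1, f@B6}
  B8: | IN={a@B3, a@B4, b@B0, b@B6, c@B3, d@B7, e@B2, e@B4, e@B7, f@B1, f@B6} | OUT={a@B3, a@B4, b@B8, c@B3, d@B7, e@B2, e@B4, e@B7, f@B1, f@B6}
  B9: | IN={a@B3, a@B4, b@B8, c@B3, d@B7, e@B2, e@B4, e@B7, f@B1, f@B6} | OUT={a@B9, b@B8, c@B3, d@B7, e@B9, f@B1, f@B6}

Merge at B7: IN[B7] = OUT[B4] ⊔ OUT[B6] = {a@B4, b@B0, b@B6, c@B3, e@B4, f@B1, f@B6}
Applying B7's transfer function to that IN value gives OUT[B7] (row B7 above).

Answer: {a@B4, b@B0, b@B6, c@B3, d@B7, e@B7, f@B1, f@B6}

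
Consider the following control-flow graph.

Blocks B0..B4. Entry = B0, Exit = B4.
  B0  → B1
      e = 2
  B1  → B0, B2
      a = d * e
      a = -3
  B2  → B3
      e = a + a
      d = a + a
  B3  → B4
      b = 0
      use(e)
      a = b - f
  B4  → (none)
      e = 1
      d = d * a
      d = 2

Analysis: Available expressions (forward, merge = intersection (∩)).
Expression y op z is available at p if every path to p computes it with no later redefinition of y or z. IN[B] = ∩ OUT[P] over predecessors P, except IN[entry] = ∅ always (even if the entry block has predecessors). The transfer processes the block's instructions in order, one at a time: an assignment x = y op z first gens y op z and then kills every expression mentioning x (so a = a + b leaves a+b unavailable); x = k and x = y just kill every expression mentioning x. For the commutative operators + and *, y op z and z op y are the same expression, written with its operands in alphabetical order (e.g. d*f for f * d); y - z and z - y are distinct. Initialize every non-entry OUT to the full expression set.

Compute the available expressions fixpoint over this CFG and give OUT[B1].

Answer: {d*e}

Derivation:
Converged values:
  B0: | IN={} | OUT={}
  B1: | IN={} | OUT={d*e}
  B2: | IN={d*e} | OUT={a+a}
  B3: | IN={a+a} | OUT={b-f}
  B4: | IN={b-f} | OUT={b-f}

Merge at B1: IN[B1] = OUT[B0] = {}
Applying B1's transfer function to that IN value gives OUT[B1] (row B1 above).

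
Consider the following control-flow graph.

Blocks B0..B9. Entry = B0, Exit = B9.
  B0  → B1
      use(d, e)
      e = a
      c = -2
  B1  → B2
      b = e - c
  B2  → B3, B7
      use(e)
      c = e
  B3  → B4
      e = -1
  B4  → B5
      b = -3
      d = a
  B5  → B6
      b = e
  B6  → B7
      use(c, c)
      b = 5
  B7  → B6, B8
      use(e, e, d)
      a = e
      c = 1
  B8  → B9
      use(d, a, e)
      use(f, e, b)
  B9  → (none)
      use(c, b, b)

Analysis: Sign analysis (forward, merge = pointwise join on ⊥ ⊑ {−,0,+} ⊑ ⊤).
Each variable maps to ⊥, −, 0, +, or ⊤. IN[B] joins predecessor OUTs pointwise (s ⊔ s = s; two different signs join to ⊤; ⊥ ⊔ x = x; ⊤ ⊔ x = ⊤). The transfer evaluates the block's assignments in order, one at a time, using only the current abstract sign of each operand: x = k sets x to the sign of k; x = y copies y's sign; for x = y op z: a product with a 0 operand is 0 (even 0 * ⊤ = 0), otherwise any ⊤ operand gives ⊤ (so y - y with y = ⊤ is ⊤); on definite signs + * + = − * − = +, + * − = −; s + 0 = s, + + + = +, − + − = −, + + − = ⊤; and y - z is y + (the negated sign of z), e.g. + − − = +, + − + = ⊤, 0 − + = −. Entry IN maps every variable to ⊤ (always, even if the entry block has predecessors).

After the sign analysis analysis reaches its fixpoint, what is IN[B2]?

Fixpoint table:
  B0:   IN=(all ⊤)   OUT={c:-; rest ⊤}
  B1:   IN={c:-; rest ⊤}   OUT={c:-; rest ⊤}
  B2:   IN={c:-; rest ⊤}   OUT=(all ⊤)
  B3:   IN=(all ⊤)   OUT={e:-; rest ⊤}
  B4:   IN={e:-; rest ⊤}   OUT={b:-, e:-; rest ⊤}
  B5:   IN={b:-, e:-; rest ⊤}   OUT={b:-, e:-; rest ⊤}
  B6:   IN=(all ⊤)   OUT={b:+; rest ⊤}
  B7:   IN=(all ⊤)   OUT={c:+; rest ⊤}
  B8:   IN={c:+; rest ⊤}   OUT={c:+; rest ⊤}
  B9:   IN={c:+; rest ⊤}   OUT={c:+; rest ⊤}

Merge at B2: IN[B2] = OUT[B1] = {a: ⊤, b: ⊤, c: -, d: ⊤, e: ⊤, f: ⊤}

Answer: {a: ⊤, b: ⊤, c: -, d: ⊤, e: ⊤, f: ⊤}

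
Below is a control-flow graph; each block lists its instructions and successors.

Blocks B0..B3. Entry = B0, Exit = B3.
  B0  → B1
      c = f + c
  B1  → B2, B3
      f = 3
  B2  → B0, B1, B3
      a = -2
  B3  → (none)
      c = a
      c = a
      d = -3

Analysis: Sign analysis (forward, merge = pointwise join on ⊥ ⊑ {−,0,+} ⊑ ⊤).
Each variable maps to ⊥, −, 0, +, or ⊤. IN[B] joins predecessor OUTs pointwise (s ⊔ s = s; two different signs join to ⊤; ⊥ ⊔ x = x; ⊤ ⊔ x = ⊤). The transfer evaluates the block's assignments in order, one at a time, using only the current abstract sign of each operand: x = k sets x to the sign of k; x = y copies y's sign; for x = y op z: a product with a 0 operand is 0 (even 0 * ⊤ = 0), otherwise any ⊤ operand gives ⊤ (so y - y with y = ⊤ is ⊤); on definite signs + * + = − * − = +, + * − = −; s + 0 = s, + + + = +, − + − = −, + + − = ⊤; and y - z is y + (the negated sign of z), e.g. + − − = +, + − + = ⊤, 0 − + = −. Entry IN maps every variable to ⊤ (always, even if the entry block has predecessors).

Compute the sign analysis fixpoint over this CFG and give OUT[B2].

Answer: {a: -, b: ⊤, c: ⊤, d: ⊤, e: ⊤, f: +}

Trace:
Converged values:
  B0: | IN=(all ⊤) | OUT=(all ⊤)
  B1: | IN=(all ⊤) | OUT={f:+; rest ⊤}
  B2: | IN={f:+; rest ⊤} | OUT={a:-, f:+; rest ⊤}
  B3: | IN={f:+; rest ⊤} | OUT={d:-, f:+; rest ⊤}

Merge at B2: IN[B2] = OUT[B1] = {a: ⊤, b: ⊤, c: ⊤, d: ⊤, e: ⊤, f: +}
Applying B2's transfer function to that IN value gives OUT[B2] (row B2 above).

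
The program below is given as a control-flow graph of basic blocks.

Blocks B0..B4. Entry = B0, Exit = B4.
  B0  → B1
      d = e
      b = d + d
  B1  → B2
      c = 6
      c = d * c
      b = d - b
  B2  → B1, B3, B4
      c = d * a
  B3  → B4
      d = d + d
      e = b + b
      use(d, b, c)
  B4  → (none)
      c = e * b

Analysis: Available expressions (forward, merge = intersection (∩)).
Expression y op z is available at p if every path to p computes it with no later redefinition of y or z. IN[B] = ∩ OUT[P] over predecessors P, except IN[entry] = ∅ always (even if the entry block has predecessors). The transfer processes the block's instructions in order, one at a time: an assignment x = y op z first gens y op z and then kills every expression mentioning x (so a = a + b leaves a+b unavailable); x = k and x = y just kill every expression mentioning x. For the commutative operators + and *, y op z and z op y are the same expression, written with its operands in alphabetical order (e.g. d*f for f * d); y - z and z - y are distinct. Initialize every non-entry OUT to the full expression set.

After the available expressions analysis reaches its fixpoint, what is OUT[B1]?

Answer: {d+d}

Trace:
Fixpoint table:
  B0: | IN={} | OUT={d+d}
  B1: | IN={d+d} | OUT={d+d}
  B2: | IN={d+d} | OUT={a*d, d+d}
  B3: | IN={a*d, d+d} | OUT={b+b}
  B4: | IN={} | OUT={b*e}

Merge at B1: IN[B1] = OUT[B0] ∩ OUT[B2] = {d+d}
Applying B1's transfer function to that IN value gives OUT[B1] (row B1 above).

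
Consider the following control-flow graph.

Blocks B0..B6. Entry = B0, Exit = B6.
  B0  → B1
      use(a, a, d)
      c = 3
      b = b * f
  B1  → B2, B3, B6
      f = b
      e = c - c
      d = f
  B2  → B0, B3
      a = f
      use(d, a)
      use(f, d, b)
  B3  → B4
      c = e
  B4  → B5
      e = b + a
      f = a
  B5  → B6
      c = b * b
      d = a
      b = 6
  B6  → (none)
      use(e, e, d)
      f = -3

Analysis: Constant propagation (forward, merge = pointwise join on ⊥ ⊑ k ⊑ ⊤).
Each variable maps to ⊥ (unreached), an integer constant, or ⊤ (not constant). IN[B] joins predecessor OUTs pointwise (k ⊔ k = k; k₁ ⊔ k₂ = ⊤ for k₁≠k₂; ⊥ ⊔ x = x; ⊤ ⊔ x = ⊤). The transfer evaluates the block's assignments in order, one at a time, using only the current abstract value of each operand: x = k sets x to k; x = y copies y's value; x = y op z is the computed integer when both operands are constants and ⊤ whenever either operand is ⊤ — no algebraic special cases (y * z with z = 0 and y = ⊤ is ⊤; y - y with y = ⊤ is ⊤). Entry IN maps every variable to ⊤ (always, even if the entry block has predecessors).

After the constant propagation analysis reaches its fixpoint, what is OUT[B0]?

Answer: {a: ⊤, b: ⊤, c: 3, d: ⊤, e: ⊤, f: ⊤}

Working:
Converged values:
  B0:   IN=(all ⊤)   OUT={c:3; rest ⊤}
  B1:   IN={c:3; rest ⊤}   OUT={c:3, e:0; rest ⊤}
  B2:   IN={c:3, e:0; rest ⊤}   OUT={c:3, e:0; rest ⊤}
  B3:   IN={c:3, e:0; rest ⊤}   OUT={c:0, e:0; rest ⊤}
  B4:   IN={c:0, e:0; rest ⊤}   OUT={c:0; rest ⊤}
  B5:   IN={c:0; rest ⊤}   OUT={b:6; rest ⊤}
  B6:   IN=(all ⊤)   OUT={f:-3; rest ⊤}

Merge at B0 (entry node, so the boundary value (all ⊤) is joined with the incoming edge(s)): IN[B0] = (all ⊤) ⊔ OUT[B2] = {a: ⊤, b: ⊤, c: ⊤, d: ⊤, e: ⊤, f: ⊤}
Applying B0's transfer function to that IN value gives OUT[B0] (row B0 above).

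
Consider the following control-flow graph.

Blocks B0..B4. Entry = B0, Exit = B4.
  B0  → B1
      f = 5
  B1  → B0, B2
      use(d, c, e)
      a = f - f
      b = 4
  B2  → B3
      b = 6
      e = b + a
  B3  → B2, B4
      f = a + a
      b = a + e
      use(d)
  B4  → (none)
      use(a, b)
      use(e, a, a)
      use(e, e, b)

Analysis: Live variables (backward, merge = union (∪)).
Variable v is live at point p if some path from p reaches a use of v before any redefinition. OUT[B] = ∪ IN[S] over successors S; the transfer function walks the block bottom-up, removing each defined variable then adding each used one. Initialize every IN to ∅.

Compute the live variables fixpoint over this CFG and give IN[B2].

Fixpoint table:
  B0:   IN={c, d, e}   OUT={c, d, e, f}
  B1:   IN={c, d, e, f}   OUT={a, c, d, e}
  B2:   IN={a, d}   OUT={a, d, e}
  B3:   IN={a, d, e}   OUT={a, b, d, e}
  B4:   IN={a, b, e}   OUT={}

Merge at B2: OUT[B2] = IN[B3] = {a, d, e}
Applying B2's transfer function to that OUT value gives IN[B2] (row B2 above).

Answer: {a, d}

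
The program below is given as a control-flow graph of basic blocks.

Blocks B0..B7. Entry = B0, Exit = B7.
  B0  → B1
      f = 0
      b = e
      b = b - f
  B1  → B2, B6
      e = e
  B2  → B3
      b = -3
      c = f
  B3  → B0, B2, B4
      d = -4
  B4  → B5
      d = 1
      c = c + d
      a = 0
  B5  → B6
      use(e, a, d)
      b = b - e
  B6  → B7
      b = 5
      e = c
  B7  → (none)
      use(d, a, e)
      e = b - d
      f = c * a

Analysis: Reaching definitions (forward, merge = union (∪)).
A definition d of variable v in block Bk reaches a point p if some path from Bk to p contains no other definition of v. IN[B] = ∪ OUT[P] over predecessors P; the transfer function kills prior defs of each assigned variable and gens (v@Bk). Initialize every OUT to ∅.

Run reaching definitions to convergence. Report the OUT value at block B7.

Per-block solution:
  B0:  IN={b@B2, c@B2, d@B3, e@B1, f@B0}  OUT={b@B0, c@B2, d@B3, e@B1, f@B0}
  B1:  IN={b@B0, c@B2, d@B3, e@B1, f@B0}  OUT={b@B0, c@B2, d@B3, e@B1, f@B0}
  B2:  IN={b@B0, b@B2, c@B2, d@B3, e@B1, f@B0}  OUT={b@B2, c@B2, d@B3, e@B1, f@B0}
  B3:  IN={b@B2, c@B2, d@B3, e@B1, f@B0}  OUT={b@B2, c@B2, d@B3, e@B1, f@B0}
  B4:  IN={b@B2, c@B2, d@B3, e@B1, f@B0}  OUT={a@B4, b@B2, c@B4, d@B4, e@B1, f@B0}
  B5:  IN={a@B4, b@B2, c@B4, d@B4, e@B1, f@B0}  OUT={a@B4, b@B5, c@B4, d@B4, e@B1, f@B0}
  B6:  IN={a@B4, b@B0, b@B5, c@B2, c@B4, d@B3, d@B4, e@B1, f@B0}  OUT={a@B4, b@B6, c@B2, c@B4, d@B3, d@B4, e@B6, f@B0}
  B7:  IN={a@B4, b@B6, c@B2, c@B4, d@B3, d@B4, e@B6, f@B0}  OUT={a@B4, b@B6, c@B2, c@B4, d@B3, d@B4, e@B7, f@B7}

Merge at B7: IN[B7] = OUT[B6] = {a@B4, b@B6, c@B2, c@B4, d@B3, d@B4, e@B6, f@B0}
Applying B7's transfer function to that IN value gives OUT[B7] (row B7 above).

Answer: {a@B4, b@B6, c@B2, c@B4, d@B3, d@B4, e@B7, f@B7}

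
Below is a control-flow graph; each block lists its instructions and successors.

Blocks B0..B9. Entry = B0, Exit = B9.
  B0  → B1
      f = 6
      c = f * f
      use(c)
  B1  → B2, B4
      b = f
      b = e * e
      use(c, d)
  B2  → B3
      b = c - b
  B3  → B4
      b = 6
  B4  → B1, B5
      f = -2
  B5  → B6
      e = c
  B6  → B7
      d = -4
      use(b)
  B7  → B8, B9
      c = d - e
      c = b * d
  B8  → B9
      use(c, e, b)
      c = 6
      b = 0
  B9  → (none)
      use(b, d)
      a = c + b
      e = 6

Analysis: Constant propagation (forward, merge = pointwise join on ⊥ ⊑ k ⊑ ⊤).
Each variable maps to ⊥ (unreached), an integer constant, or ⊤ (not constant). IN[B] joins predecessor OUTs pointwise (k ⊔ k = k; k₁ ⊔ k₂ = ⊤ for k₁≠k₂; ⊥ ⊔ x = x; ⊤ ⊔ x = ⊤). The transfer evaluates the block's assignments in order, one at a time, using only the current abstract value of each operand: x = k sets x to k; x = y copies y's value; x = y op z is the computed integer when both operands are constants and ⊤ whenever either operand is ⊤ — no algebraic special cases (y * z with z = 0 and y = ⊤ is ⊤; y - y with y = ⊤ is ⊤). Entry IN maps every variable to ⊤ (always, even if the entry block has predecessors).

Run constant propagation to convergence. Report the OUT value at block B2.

Answer: {a: ⊤, b: ⊤, c: 36, d: ⊤, e: ⊤, f: ⊤}

Trace:
Fixpoint table:
  B0:   IN=(all ⊤)   OUT={c:36, f:6; rest ⊤}
  B1:   IN={c:36; rest ⊤}   OUT={c:36; rest ⊤}
  B2:   IN={c:36; rest ⊤}   OUT={c:36; rest ⊤}
  B3:   IN={c:36; rest ⊤}   OUT={b:6, c:36; rest ⊤}
  B4:   IN={c:36; rest ⊤}   OUT={c:36, f:-2; rest ⊤}
  B5:   IN={c:36, f:-2; rest ⊤}   OUT={c:36, e:36, f:-2; rest ⊤}
  B6:   IN={c:36, e:36, f:-2; rest ⊤}   OUT={c:36, d:-4, e:36, f:-2; rest ⊤}
  B7:   IN={c:36, d:-4, e:36, f:-2; rest ⊤}   OUT={d:-4, e:36, f:-2; rest ⊤}
  B8:   IN={d:-4, e:36, f:-2; rest ⊤}   OUT={b:0, c:6, d:-4, e:36, f:-2; rest ⊤}
  B9:   IN={d:-4, e:36, f:-2; rest ⊤}   OUT={d:-4, e:6, f:-2; rest ⊤}

Merge at B2: IN[B2] = OUT[B1] = {a: ⊤, b: ⊤, c: 36, d: ⊤, e: ⊤, f: ⊤}
Applying B2's transfer function to that IN value gives OUT[B2] (row B2 above).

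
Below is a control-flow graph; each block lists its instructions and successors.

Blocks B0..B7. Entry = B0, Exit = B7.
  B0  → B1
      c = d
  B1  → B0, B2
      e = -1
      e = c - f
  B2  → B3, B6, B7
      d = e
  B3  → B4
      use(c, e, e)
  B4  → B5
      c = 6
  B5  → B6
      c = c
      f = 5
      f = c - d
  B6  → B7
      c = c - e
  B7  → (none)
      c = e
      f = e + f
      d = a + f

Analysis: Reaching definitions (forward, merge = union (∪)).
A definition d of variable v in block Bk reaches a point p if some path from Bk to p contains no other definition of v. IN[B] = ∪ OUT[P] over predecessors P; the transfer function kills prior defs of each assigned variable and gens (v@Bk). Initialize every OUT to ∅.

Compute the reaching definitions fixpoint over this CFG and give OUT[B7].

Converged values:
  B0:   IN={c@B0, e@B1}   OUT={c@B0, e@B1}
  B1:   IN={c@B0, e@B1}   OUT={c@B0, e@B1}
  B2:   IN={c@B0, e@B1}   OUT={c@B0, d@B2, e@B1}
  B3:   IN={c@B0, d@B2, e@B1}   OUT={c@B0, d@B2, e@B1}
  B4:   IN={c@B0, d@B2, e@B1}   OUT={c@B4, d@B2, e@B1}
  B5:   IN={c@B4, d@B2, e@B1}   OUT={c@B5, d@B2, e@B1, f@B5}
  B6:   IN={c@B0, c@B5, d@B2, e@B1, f@B5}   OUT={c@B6, d@B2, e@B1, f@B5}
  B7:   IN={c@B0, c@B6, d@B2, e@B1, f@B5}   OUT={c@B7, d@B7, e@B1, f@B7}

Merge at B7: IN[B7] = OUT[B2] ⊔ OUT[B6] = {c@B0, c@B6, d@B2, e@B1, f@B5}
Applying B7's transfer function to that IN value gives OUT[B7] (row B7 above).

Answer: {c@B7, d@B7, e@B1, f@B7}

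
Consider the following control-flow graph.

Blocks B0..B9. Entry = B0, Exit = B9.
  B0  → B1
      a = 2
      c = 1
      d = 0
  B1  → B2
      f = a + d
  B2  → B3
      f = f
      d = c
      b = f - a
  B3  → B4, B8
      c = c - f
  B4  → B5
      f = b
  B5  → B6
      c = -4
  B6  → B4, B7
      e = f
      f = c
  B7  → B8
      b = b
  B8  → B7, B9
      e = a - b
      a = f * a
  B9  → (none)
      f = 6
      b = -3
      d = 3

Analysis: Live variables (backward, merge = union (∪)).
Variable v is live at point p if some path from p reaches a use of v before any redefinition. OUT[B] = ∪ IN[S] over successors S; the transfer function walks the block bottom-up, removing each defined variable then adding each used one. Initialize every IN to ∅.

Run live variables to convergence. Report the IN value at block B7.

Answer: {a, b, f}

Derivation:
Fixpoint table:
  B0:  IN={}  OUT={a, c, d}
  B1:  IN={a, c, d}  OUT={a, c, f}
  B2:  IN={a, c, f}  OUT={a, b, c, f}
  B3:  IN={a, b, c, f}  OUT={a, b, f}
  B4:  IN={a, b}  OUT={a, b, f}
  B5:  IN={a, b, f}  OUT={a, b, c, f}
  B6:  IN={a, b, c, f}  OUT={a, b, f}
  B7:  IN={a, b, f}  OUT={a, b, f}
  B8:  IN={a, b, f}  OUT={a, b, f}
  B9:  IN={}  OUT={}

Merge at B7: OUT[B7] = IN[B8] = {a, b, f}
Applying B7's transfer function to that OUT value gives IN[B7] (row B7 above).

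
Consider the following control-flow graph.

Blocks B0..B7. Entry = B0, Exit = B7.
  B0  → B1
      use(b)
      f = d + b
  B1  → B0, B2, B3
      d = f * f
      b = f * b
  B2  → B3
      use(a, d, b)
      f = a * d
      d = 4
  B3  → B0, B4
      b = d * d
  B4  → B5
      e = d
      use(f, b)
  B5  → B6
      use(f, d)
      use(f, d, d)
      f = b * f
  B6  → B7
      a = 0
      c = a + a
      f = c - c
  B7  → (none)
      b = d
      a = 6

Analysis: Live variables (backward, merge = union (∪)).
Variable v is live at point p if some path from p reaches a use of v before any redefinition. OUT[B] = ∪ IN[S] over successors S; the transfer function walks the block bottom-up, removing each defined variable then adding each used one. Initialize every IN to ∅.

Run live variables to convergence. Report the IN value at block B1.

Answer: {a, b, f}

Derivation:
Fixpoint table:
  B0:  IN={a, b, d}  OUT={a, b, f}
  B1:  IN={a, b, f}  OUT={a, b, d, f}
  B2:  IN={a, b, d}  OUT={a, d, f}
  B3:  IN={a, d, f}  OUT={a, b, d, f}
  B4:  IN={b, d, f}  OUT={b, d, f}
  B5:  IN={b, d, f}  OUT={d}
  B6:  IN={d}  OUT={d}
  B7:  IN={d}  OUT={}

Merge at B1: OUT[B1] = IN[B0] ⊔ IN[B2] ⊔ IN[B3] = {a, b, d, f}
Applying B1's transfer function to that OUT value gives IN[B1] (row B1 above).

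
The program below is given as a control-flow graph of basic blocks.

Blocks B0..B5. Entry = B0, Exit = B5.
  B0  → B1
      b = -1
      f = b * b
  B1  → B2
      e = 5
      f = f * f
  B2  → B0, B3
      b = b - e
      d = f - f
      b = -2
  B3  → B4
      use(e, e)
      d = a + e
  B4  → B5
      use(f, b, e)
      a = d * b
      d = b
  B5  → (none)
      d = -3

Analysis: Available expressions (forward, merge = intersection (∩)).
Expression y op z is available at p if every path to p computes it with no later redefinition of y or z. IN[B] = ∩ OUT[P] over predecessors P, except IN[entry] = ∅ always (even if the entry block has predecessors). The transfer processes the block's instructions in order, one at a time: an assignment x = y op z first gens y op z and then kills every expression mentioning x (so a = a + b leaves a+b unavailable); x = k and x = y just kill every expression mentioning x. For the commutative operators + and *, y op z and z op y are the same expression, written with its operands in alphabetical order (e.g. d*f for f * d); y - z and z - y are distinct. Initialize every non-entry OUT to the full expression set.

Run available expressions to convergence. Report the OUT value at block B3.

Answer: {a+e, f-f}

Working:
Per-block solution:
  B0:  IN={}  OUT={b*b}
  B1:  IN={b*b}  OUT={b*b}
  B2:  IN={b*b}  OUT={f-f}
  B3:  IN={f-f}  OUT={a+e, f-f}
  B4:  IN={a+e, f-f}  OUT={f-f}
  B5:  IN={f-f}  OUT={f-f}

Merge at B3: IN[B3] = OUT[B2] = {f-f}
Applying B3's transfer function to that IN value gives OUT[B3] (row B3 above).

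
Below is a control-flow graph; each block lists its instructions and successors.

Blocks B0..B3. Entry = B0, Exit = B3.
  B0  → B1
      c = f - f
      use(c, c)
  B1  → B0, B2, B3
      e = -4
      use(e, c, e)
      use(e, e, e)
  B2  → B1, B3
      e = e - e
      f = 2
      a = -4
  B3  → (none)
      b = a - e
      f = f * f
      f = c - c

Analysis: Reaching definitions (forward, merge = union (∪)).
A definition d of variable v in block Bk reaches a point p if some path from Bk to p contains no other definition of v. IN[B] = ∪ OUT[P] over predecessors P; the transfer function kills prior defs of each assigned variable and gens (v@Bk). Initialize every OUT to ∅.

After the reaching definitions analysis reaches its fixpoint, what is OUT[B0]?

Fixpoint table:
  B0:  IN={a@B2, c@B0, e@B1, f@B2}  OUT={a@B2, c@B0, e@B1, f@B2}
  B1:  IN={a@B2, c@B0, e@B1, e@B2, f@B2}  OUT={a@B2, c@B0, e@B1, f@B2}
  B2:  IN={a@B2, c@B0, e@B1, f@B2}  OUT={a@B2, c@B0, e@B2, f@B2}
  B3:  IN={a@B2, c@B0, e@B1, e@B2, f@B2}  OUT={a@B2, b@B3, c@B0, e@B1, e@B2, f@B3}

Merge at B0 (entry node, so the boundary value {} is joined with the incoming edge(s)): IN[B0] = {} ⊔ OUT[B1] = {a@B2, c@B0, e@B1, f@B2}
Applying B0's transfer function to that IN value gives OUT[B0] (row B0 above).

Answer: {a@B2, c@B0, e@B1, f@B2}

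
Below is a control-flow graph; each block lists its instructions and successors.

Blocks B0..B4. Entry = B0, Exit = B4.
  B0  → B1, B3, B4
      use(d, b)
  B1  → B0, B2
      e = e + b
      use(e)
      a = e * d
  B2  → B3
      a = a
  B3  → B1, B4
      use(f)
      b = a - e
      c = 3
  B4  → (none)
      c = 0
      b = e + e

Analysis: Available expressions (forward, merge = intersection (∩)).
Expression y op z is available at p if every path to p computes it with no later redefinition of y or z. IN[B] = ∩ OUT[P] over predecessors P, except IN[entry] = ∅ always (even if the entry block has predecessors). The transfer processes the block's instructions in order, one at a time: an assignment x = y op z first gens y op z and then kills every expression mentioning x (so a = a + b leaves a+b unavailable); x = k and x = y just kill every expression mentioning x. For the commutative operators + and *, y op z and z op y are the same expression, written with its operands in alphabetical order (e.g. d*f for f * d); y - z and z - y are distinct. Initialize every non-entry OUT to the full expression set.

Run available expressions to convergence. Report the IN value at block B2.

Answer: {d*e}

Derivation:
Fixpoint table:
  B0:   IN={}   OUT={}
  B1:   IN={}   OUT={d*e}
  B2:   IN={d*e}   OUT={d*e}
  B3:   IN={}   OUT={a-e}
  B4:   IN={}   OUT={e+e}

Merge at B2: IN[B2] = OUT[B1] = {d*e}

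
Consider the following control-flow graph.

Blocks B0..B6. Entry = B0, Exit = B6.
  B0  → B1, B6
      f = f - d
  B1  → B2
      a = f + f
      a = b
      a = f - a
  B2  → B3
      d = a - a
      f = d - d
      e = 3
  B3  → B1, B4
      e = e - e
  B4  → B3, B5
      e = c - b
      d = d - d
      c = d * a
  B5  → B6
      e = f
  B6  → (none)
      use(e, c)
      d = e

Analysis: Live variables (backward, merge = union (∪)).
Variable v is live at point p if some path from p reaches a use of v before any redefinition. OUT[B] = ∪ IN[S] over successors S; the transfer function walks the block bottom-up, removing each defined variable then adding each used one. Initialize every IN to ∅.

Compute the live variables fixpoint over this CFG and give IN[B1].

Per-block solution:
  B0:   IN={b, c, d, e, f}   OUT={b, c, e, f}
  B1:   IN={b, c, f}   OUT={a, b, c}
  B2:   IN={a, b, c}   OUT={a, b, c, d, e, f}
  B3:   IN={a, b, c, d, e, f}   OUT={a, b, c, d, f}
  B4:   IN={a, b, c, d, f}   OUT={a, b, c, d, e, f}
  B5:   IN={c, f}   OUT={c, e}
  B6:   IN={c, e}   OUT={}

Merge at B1: OUT[B1] = IN[B2] = {a, b, c}
Applying B1's transfer function to that OUT value gives IN[B1] (row B1 above).

Answer: {b, c, f}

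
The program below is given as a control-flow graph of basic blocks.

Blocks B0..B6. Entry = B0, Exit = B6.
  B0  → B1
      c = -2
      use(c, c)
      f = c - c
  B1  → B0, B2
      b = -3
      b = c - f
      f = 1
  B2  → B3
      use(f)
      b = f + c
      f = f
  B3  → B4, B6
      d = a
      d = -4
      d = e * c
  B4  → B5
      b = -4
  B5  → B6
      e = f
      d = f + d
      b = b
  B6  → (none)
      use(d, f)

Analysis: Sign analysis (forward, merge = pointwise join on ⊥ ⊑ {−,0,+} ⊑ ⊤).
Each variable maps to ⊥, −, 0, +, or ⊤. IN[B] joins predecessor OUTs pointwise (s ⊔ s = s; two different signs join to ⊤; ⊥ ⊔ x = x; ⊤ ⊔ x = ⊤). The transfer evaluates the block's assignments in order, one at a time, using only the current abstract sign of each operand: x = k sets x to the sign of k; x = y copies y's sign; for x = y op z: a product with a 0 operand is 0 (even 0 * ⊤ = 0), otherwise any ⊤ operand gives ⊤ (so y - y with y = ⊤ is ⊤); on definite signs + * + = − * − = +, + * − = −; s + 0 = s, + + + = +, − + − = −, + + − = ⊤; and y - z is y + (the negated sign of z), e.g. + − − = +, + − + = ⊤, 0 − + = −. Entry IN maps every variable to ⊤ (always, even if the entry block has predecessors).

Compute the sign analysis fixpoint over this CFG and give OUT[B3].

Answer: {a: ⊤, b: ⊤, c: -, d: ⊤, e: ⊤, f: +}

Derivation:
Fixpoint table:
  B0: | IN=(all ⊤) | OUT={c:-; rest ⊤}
  B1: | IN={c:-; rest ⊤} | OUT={c:-, f:+; rest ⊤}
  B2: | IN={c:-, f:+; rest ⊤} | OUT={c:-, f:+; rest ⊤}
  B3: | IN={c:-, f:+; rest ⊤} | OUT={c:-, f:+; rest ⊤}
  B4: | IN={c:-, f:+; rest ⊤} | OUT={b:-, c:-, f:+; rest ⊤}
  B5: | IN={b:-, c:-, f:+; rest ⊤} | OUT={b:-, c:-, e:+, f:+; rest ⊤}
  B6: | IN={c:-, f:+; rest ⊤} | OUT={c:-, f:+; rest ⊤}

Merge at B3: IN[B3] = OUT[B2] = {a: ⊤, b: ⊤, c: -, d: ⊤, e: ⊤, f: +}
Applying B3's transfer function to that IN value gives OUT[B3] (row B3 above).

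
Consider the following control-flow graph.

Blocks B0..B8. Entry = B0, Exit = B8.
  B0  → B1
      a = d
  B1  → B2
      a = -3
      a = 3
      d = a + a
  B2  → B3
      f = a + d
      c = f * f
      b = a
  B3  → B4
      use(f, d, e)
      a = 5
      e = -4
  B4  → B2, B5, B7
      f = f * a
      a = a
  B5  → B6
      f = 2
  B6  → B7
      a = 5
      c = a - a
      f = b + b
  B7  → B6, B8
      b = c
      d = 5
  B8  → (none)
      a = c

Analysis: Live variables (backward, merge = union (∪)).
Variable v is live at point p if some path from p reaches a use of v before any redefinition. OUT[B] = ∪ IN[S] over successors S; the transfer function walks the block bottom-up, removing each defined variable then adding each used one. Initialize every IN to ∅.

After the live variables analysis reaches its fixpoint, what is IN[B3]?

Answer: {b, c, d, e, f}

Derivation:
Converged values:
  B0: | IN={d, e} | OUT={e}
  B1: | IN={e} | OUT={a, d, e}
  B2: | IN={a, d, e} | OUT={b, c, d, e, f}
  B3: | IN={b, c, d, e, f} | OUT={a, b, c, d, e, f}
  B4: | IN={a, b, c, d, e, f} | OUT={a, b, c, d, e}
  B5: | IN={b} | OUT={b}
  B6: | IN={b} | OUT={c}
  B7: | IN={c} | OUT={b, c}
  B8: | IN={c} | OUT={}

Merge at B3: OUT[B3] = IN[B4] = {a, b, c, d, e, f}
Applying B3's transfer function to that OUT value gives IN[B3] (row B3 above).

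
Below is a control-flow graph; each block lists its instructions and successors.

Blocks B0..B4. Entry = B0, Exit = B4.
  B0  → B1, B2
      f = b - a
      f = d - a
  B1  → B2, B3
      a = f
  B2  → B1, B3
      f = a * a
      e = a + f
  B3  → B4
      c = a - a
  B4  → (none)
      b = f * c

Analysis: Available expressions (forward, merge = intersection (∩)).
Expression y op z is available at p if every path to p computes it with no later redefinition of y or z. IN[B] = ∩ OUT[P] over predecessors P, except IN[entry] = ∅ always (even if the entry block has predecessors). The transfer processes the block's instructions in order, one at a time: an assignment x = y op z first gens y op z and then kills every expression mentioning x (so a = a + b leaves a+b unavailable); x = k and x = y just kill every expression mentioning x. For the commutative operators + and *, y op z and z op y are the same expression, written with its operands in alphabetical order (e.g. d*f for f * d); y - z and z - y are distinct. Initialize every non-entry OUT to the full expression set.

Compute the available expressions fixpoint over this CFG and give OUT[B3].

Per-block solution:
  B0:   IN={}   OUT={b-a, d-a}
  B1:   IN={}   OUT={}
  B2:   IN={}   OUT={a*a, a+f}
  B3:   IN={}   OUT={a-a}
  B4:   IN={a-a}   OUT={a-a, c*f}

Merge at B3: IN[B3] = OUT[B1] ∩ OUT[B2] = {}
Applying B3's transfer function to that IN value gives OUT[B3] (row B3 above).

Answer: {a-a}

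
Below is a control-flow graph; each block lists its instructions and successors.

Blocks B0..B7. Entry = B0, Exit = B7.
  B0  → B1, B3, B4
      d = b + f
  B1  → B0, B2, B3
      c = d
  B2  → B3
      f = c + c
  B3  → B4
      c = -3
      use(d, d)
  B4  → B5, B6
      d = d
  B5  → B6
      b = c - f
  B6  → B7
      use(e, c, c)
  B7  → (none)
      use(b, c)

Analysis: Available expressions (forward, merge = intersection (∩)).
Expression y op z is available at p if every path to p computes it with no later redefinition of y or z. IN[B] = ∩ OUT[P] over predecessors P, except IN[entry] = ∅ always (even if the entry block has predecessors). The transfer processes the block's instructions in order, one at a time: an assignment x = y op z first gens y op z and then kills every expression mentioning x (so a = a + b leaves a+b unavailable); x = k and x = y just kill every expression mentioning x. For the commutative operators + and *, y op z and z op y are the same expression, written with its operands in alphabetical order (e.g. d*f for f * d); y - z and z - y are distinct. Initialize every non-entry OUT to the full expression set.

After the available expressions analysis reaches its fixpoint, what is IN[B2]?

Answer: {b+f}

Trace:
Per-block solution:
  B0: | IN={} | OUT={b+f}
  B1: | IN={b+f} | OUT={b+f}
  B2: | IN={b+f} | OUT={c+c}
  B3: | IN={} | OUT={}
  B4: | IN={} | OUT={}
  B5: | IN={} | OUT={c-f}
  B6: | IN={} | OUT={}
  B7: | IN={} | OUT={}

Merge at B2: IN[B2] = OUT[B1] = {b+f}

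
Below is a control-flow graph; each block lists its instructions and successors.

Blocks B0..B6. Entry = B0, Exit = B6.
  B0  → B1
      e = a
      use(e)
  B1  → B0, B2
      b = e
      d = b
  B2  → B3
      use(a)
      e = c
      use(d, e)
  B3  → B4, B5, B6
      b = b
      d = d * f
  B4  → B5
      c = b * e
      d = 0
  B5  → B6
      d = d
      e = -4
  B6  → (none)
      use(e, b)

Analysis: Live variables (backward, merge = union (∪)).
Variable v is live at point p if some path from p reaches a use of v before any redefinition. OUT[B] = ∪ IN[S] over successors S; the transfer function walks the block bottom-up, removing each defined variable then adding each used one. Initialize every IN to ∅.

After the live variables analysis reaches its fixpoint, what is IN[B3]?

Answer: {b, d, e, f}

Working:
Fixpoint table:
  B0: | IN={a, c, f} | OUT={a, c, e, f}
  B1: | IN={a, c, e, f} | OUT={a, b, c, d, f}
  B2: | IN={a, b, c, d, f} | OUT={b, d, e, f}
  B3: | IN={b, d, e, f} | OUT={b, d, e}
  B4: | IN={b, e} | OUT={b, d}
  B5: | IN={b, d} | OUT={b, e}
  B6: | IN={b, e} | OUT={}

Merge at B3: OUT[B3] = IN[B4] ⊔ IN[B5] ⊔ IN[B6] = {b, d, e}
Applying B3's transfer function to that OUT value gives IN[B3] (row B3 above).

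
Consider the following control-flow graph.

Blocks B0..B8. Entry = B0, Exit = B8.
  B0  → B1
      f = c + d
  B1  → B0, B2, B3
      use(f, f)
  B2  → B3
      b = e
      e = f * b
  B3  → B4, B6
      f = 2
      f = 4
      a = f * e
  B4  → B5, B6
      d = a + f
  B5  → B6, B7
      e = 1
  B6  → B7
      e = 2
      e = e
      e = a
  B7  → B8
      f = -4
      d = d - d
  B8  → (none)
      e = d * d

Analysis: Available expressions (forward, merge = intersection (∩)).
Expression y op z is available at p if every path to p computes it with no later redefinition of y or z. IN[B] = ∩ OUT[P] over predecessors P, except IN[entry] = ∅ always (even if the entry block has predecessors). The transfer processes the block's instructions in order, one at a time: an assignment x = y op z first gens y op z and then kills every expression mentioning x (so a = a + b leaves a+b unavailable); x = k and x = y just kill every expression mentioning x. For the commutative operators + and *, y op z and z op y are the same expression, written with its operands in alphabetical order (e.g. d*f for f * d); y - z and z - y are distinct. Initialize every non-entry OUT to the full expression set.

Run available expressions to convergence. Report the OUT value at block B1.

Answer: {c+d}

Trace:
Fixpoint table:
  B0:   IN={}   OUT={c+d}
  B1:   IN={c+d}   OUT={c+d}
  B2:   IN={c+d}   OUT={b*f, c+d}
  B3:   IN={c+d}   OUT={c+d, e*f}
  B4:   IN={c+d, e*f}   OUT={a+f, e*f}
  B5:   IN={a+f, e*f}   OUT={a+f}
  B6:   IN={}   OUT={}
  B7:   IN={}   OUT={}
  B8:   IN={}   OUT={d*d}

Merge at B1: IN[B1] = OUT[B0] = {c+d}
Applying B1's transfer function to that IN value gives OUT[B1] (row B1 above).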